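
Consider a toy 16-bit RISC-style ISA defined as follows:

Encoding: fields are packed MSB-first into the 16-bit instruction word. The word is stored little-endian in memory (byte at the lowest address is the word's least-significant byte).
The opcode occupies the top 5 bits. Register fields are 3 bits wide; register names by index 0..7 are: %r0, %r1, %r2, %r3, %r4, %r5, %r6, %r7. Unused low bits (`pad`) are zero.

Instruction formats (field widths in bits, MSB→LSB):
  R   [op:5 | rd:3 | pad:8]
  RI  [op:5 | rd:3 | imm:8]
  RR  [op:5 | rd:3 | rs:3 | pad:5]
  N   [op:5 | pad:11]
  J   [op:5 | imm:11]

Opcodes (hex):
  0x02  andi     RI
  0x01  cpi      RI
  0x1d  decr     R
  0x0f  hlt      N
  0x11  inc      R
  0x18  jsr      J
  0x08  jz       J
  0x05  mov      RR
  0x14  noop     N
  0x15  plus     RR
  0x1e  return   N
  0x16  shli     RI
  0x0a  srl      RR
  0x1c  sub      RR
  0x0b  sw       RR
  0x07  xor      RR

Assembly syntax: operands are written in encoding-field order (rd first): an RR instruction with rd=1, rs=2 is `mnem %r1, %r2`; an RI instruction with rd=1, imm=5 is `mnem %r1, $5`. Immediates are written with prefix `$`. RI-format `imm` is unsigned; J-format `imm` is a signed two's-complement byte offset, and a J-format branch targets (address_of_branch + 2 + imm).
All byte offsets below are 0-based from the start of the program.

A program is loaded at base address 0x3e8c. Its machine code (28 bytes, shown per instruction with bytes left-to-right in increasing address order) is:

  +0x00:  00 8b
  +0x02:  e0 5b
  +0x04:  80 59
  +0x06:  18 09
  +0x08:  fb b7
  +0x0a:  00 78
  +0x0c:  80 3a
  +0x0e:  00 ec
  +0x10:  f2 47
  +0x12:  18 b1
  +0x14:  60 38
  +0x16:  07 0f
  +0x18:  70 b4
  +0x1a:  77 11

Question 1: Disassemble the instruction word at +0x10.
@+10  little-endian(f2 47) = 0x47f2
  op=0x47f2>>11=0x8 ⇒ jz (J)
  imm@[10:0]=0x7f2 (s11→-14) ⇒ $-14

jz $-14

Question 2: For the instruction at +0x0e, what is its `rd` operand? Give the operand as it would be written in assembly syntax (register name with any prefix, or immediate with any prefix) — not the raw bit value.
%r4

off 0x0e: read 00 ec as little → 0xec00
  opcode bits[15:11]=0x1d: decr/R
  rd: (w>>8)&0x7=0x4 → %r4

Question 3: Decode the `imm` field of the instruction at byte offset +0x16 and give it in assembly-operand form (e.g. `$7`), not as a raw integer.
+0x16: 07 0f ⇒ word 0x0f07 (little)
  top 5b → 0x1 → cpi [RI]
  rd@[10:8]=0x7 ⇒ %r7
  imm@[7:0]=0x7 ⇒ $7

$7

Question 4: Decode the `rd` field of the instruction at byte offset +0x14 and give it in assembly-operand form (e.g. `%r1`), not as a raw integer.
[14] 60 38 → 0x3860
  opcode bits[15:11]=0x7: xor/RR
  rd: (w>>8)&0x7=0x0 → %r0
  rs: (w>>5)&0x7=0x3 → %r3

%r0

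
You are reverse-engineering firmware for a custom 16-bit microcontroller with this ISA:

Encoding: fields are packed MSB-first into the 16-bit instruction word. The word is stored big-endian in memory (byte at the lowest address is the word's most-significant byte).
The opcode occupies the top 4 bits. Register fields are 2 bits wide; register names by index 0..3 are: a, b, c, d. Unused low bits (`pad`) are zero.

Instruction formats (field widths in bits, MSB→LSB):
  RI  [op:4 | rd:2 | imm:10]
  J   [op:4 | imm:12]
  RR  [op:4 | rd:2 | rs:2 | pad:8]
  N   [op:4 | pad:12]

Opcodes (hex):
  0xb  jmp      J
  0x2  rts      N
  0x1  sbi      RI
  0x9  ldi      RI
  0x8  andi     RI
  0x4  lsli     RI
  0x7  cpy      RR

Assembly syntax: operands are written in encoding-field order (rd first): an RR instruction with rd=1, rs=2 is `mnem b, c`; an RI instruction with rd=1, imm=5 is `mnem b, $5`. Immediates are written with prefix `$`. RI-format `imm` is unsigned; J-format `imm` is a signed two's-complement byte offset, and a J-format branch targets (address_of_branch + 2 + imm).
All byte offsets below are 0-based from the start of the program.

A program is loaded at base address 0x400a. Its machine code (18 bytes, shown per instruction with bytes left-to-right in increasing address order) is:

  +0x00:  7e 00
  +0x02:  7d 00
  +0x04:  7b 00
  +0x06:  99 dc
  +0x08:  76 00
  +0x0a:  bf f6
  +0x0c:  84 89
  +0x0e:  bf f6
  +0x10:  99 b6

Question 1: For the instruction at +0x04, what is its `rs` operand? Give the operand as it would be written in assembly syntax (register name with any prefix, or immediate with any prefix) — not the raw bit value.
d

off 0x04: read 7b 00 as big → 0x7b00
  opcode bits[15:12]=0x7: cpy/RR
  rd@[11:10]=0x2 ⇒ c
  rs@[9:8]=0x3 ⇒ d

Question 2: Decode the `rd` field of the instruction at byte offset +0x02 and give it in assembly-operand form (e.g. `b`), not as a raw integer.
off 0x02: read 7d 00 as big → 0x7d00
  opcode bits[15:12]=0x7: cpy/RR
  [11:10] rd=3 = d
  [9:8] rs=1 = b

d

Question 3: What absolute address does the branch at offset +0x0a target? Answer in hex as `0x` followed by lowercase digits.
[0a] bf f6 → 0xbff6
  op=0xbff6>>12=0xb ⇒ jmp (J)
  imm@[11:0]=0xff6 (s12→-10) ⇒ $-10
  target = base 0x400a + off 0x0a + 2 + imm -10 = 0x400c

0x400c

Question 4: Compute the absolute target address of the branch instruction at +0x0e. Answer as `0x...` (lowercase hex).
0x4010

[0e] bf f6 → 0xbff6
  op=0xbff6>>12=0xb ⇒ jmp (J)
  imm@[11:0]=0xff6 (s12→-10) ⇒ $-10
  target = base 0x400a + off 0x0e + 2 + imm -10 = 0x4010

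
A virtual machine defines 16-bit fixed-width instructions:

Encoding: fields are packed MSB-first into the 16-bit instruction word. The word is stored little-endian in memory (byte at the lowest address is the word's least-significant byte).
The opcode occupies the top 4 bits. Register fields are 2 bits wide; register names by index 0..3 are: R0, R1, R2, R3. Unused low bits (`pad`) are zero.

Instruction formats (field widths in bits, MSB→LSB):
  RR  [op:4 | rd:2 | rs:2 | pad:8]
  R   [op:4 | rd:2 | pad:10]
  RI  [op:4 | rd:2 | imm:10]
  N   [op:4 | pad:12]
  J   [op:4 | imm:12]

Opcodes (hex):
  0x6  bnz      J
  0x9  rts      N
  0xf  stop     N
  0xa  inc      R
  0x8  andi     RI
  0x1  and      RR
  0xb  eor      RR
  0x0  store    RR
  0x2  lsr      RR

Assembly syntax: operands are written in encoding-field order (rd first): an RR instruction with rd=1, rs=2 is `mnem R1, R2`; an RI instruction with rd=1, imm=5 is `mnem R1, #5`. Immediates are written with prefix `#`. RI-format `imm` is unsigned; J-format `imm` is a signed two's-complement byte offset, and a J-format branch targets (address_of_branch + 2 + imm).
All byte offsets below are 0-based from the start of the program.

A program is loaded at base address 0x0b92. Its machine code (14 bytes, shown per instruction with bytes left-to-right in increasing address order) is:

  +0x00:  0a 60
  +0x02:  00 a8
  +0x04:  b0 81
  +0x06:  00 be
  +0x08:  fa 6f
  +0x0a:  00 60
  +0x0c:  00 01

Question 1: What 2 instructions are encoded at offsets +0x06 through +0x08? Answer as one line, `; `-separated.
off 0x06: read 00 be as little → 0xbe00
  top 4b → 0xb → eor [RR]
  [11:10] rd=3 = R3
  [9:8] rs=2 = R2
off 0x08: read fa 6f as little → 0x6ffa
  top 4b → 0x6 → bnz [J]
  [11:0] imm=4090 (s12→-6) = #-6

eor R3, R2; bnz #-6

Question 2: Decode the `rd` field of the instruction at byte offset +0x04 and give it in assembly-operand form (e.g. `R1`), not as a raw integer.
off 0x04: read b0 81 as little → 0x81b0
  opcode bits[15:12]=0x8: andi/RI
  [11:10] rd=0 = R0
  [9:0] imm=432 = #432

R0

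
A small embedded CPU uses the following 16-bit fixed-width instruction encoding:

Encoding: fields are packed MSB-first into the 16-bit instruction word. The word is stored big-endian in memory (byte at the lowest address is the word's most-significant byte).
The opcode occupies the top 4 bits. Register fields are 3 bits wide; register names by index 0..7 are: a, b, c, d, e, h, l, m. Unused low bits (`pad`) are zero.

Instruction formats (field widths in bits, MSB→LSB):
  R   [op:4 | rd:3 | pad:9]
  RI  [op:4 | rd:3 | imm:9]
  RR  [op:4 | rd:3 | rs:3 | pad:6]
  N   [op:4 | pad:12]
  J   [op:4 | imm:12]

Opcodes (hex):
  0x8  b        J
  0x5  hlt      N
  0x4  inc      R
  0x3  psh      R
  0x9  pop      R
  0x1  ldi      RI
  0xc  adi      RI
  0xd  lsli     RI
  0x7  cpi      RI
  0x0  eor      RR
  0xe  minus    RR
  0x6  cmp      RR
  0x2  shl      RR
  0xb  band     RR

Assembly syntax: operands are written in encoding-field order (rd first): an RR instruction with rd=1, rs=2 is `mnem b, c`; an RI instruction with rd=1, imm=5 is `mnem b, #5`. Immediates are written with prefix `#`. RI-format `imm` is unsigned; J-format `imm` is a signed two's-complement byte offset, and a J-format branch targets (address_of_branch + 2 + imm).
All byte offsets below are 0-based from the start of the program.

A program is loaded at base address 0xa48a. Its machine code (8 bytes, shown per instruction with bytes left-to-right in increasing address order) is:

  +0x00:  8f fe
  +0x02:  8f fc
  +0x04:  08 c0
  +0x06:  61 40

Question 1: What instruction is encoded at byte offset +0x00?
b #-2

@+00  big-endian(8f fe) = 0x8ffe
  top 4b → 0x8 → b [J]
  imm: (w>>0)&0xfff=0xffe (s12→-2) → #-2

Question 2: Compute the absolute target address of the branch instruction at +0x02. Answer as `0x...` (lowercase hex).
0xa48a

off 0x02: read 8f fc as big → 0x8ffc
  op=0x8ffc>>12=0x8 ⇒ b (J)
  imm: (w>>0)&0xfff=0xffc (s12→-4) → #-4
  target = base 0xa48a + off 0x02 + 2 + imm -4 = 0xa48a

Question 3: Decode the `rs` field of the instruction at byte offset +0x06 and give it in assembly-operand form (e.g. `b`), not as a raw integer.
@+06  big-endian(61 40) = 0x6140
  opcode bits[15:12]=0x6: cmp/RR
  rd@[11:9]=0x0 ⇒ a
  rs@[8:6]=0x5 ⇒ h

h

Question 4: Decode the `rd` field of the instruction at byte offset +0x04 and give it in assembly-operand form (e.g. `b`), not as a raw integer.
@+04  big-endian(08 c0) = 0x08c0
  top 4b → 0x0 → eor [RR]
  rd@[11:9]=0x4 ⇒ e
  rs@[8:6]=0x3 ⇒ d

e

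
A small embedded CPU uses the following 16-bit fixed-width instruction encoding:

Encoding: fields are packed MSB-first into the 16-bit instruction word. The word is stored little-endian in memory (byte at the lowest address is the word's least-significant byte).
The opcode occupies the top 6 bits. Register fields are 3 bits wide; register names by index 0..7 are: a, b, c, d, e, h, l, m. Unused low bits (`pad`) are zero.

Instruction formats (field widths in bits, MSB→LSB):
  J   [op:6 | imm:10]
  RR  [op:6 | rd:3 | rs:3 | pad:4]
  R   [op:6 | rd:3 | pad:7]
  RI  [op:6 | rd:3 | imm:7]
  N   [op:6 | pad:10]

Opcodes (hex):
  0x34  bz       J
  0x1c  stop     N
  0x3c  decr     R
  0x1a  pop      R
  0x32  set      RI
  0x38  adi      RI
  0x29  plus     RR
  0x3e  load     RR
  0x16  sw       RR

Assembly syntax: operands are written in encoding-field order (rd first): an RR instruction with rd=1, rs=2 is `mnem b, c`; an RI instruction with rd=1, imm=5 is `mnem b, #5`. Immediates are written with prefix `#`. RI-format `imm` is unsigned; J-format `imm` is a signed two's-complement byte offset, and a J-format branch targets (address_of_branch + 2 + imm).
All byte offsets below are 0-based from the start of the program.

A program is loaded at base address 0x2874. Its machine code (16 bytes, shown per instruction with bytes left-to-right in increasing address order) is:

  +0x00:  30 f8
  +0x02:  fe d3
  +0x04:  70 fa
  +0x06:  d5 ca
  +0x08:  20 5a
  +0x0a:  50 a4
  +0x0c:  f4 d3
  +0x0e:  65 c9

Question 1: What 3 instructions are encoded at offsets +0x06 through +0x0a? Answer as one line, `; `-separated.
set h, #85; sw e, c; plus a, h

off 0x06: read d5 ca as little → 0xcad5
  opcode bits[15:10]=0x32: set/RI
  [9:7] rd=5 = h
  [6:0] imm=85 = #85
off 0x08: read 20 5a as little → 0x5a20
  opcode bits[15:10]=0x16: sw/RR
  [9:7] rd=4 = e
  [6:4] rs=2 = c
off 0x0a: read 50 a4 as little → 0xa450
  opcode bits[15:10]=0x29: plus/RR
  [9:7] rd=0 = a
  [6:4] rs=5 = h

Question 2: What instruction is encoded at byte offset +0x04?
@+04  little-endian(70 fa) = 0xfa70
  opcode bits[15:10]=0x3e: load/RR
  [9:7] rd=4 = e
  [6:4] rs=7 = m

load e, m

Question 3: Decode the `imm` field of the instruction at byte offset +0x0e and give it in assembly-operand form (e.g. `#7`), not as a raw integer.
+0x0e: 65 c9 ⇒ word 0xc965 (little)
  opcode bits[15:10]=0x32: set/RI
  rd@[9:7]=0x2 ⇒ c
  imm@[6:0]=0x65 ⇒ #101

#101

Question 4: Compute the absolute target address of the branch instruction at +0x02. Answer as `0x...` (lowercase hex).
0x2876

@+02  little-endian(fe d3) = 0xd3fe
  opcode bits[15:10]=0x34: bz/J
  [9:0] imm=1022 (s10→-2) = #-2
  target = base 0x2874 + off 0x02 + 2 + imm -2 = 0x2876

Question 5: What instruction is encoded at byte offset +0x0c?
bz #-12

@+0c  little-endian(f4 d3) = 0xd3f4
  top 6b → 0x34 → bz [J]
  imm@[9:0]=0x3f4 (s10→-12) ⇒ #-12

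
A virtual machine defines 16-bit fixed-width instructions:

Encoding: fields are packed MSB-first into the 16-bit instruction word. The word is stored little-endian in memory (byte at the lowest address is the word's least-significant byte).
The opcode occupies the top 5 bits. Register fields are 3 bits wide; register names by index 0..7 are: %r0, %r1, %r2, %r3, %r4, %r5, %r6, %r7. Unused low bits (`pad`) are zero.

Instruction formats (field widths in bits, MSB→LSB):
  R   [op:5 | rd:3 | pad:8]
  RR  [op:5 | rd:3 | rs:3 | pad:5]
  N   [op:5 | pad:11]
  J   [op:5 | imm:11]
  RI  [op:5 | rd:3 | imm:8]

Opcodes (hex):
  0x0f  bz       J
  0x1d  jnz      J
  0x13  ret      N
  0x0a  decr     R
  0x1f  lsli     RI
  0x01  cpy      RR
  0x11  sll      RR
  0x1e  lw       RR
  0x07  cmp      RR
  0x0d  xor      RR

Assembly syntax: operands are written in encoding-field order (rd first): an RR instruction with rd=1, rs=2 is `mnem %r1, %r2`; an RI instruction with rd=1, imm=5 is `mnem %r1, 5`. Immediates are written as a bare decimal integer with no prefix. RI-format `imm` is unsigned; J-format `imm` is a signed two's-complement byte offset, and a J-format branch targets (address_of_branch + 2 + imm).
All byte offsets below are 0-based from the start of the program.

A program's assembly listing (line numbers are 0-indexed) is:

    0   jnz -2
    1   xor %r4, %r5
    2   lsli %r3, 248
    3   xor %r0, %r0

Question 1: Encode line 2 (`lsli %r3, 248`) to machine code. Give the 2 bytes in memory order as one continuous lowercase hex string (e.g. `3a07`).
line 2 (lsli): pack op=0x1f:5|rd=3:3|imm=248:8 = 0xfbf8; little→ f8 fb

f8fb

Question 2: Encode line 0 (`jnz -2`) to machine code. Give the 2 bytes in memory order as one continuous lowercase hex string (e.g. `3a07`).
L0: jnz op=0x1d:5|imm=-2:11 ⇒ 0xeffe ⇒ little fe ef

feef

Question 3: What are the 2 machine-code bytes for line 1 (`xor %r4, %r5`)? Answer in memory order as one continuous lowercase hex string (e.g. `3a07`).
line 1 (xor): pack op=0xd:5|rd=4:3|rs=5:3|pad=0:5 = 0x6ca0; little→ a0 6c

a06c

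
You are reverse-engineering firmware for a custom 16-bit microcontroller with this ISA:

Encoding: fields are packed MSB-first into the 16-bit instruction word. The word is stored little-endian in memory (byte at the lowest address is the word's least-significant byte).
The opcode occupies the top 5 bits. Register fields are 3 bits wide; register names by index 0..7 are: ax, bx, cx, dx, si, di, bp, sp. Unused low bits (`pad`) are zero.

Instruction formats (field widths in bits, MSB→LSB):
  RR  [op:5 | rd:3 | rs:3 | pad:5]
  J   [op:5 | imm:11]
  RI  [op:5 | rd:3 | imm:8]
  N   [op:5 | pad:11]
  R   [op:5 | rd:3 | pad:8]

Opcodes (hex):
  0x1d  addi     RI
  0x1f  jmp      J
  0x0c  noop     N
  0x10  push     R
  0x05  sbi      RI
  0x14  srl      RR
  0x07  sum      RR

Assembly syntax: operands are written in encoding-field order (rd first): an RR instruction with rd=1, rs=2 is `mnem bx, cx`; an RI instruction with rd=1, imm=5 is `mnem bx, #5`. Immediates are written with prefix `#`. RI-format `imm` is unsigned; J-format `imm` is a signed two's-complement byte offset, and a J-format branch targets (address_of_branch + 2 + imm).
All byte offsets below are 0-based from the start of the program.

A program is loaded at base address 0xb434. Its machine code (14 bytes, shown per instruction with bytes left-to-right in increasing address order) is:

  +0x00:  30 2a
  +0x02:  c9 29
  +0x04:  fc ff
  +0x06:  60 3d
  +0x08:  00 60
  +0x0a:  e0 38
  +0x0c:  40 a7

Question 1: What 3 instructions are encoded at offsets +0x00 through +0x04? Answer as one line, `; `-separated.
sbi cx, #48; sbi bx, #201; jmp #-4

[00] 30 2a → 0x2a30
  top 5b → 0x5 → sbi [RI]
  [10:8] rd=2 = cx
  [7:0] imm=48 = #48
[02] c9 29 → 0x29c9
  top 5b → 0x5 → sbi [RI]
  [10:8] rd=1 = bx
  [7:0] imm=201 = #201
[04] fc ff → 0xfffc
  top 5b → 0x1f → jmp [J]
  [10:0] imm=2044 (s11→-4) = #-4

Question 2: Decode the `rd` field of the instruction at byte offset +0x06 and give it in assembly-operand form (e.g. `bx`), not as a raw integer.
[06] 60 3d → 0x3d60
  top 5b → 0x7 → sum [RR]
  rd@[10:8]=0x5 ⇒ di
  rs@[7:5]=0x3 ⇒ dx

di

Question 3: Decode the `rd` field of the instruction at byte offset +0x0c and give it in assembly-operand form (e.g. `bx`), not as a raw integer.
sp

[0c] 40 a7 → 0xa740
  top 5b → 0x14 → srl [RR]
  [10:8] rd=7 = sp
  [7:5] rs=2 = cx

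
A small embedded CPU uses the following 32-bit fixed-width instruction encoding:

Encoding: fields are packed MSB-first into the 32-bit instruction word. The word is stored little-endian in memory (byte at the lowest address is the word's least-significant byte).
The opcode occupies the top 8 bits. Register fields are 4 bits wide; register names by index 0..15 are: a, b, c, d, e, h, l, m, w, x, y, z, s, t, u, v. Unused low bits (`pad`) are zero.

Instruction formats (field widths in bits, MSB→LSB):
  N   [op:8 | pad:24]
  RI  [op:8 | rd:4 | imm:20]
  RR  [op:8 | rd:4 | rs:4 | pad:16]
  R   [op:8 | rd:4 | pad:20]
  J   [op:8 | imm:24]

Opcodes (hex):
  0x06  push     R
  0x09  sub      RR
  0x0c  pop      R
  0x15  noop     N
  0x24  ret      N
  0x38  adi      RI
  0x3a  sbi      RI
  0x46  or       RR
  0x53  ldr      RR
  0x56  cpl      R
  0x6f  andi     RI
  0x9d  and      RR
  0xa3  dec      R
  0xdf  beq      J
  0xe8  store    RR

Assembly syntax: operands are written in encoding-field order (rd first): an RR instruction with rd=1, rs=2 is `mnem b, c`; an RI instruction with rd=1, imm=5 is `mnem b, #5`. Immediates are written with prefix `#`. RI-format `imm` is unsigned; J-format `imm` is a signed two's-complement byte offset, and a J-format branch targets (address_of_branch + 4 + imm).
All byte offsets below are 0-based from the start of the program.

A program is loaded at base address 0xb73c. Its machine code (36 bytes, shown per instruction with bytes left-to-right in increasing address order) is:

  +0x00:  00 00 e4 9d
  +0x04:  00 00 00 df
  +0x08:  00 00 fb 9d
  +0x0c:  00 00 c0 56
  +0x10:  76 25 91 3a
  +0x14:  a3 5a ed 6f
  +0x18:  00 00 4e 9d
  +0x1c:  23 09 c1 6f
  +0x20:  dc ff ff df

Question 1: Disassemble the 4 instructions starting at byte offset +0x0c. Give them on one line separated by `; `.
cpl s; sbi x, #75126; andi u, #875171; and e, u

off 0x0c: read 00 00 c0 56 as little → 0x56c00000
  top 8b → 0x56 → cpl [R]
  rd: (w>>20)&0xf=0xc → s
off 0x10: read 76 25 91 3a as little → 0x3a912576
  top 8b → 0x3a → sbi [RI]
  rd: (w>>20)&0xf=0x9 → x
  imm: (w>>0)&0xfffff=0x12576 → #75126
off 0x14: read a3 5a ed 6f as little → 0x6fed5aa3
  top 8b → 0x6f → andi [RI]
  rd: (w>>20)&0xf=0xe → u
  imm: (w>>0)&0xfffff=0xd5aa3 → #875171
off 0x18: read 00 00 4e 9d as little → 0x9d4e0000
  top 8b → 0x9d → and [RR]
  rd: (w>>20)&0xf=0x4 → e
  rs: (w>>16)&0xf=0xe → u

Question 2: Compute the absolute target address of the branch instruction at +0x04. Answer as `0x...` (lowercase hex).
0xb744

@+04  little-endian(00 00 00 df) = 0xdf000000
  opcode bits[31:24]=0xdf: beq/J
  [23:0] imm=0 = #0
  target = base 0xb73c + off 0x04 + 4 + imm 0 = 0xb744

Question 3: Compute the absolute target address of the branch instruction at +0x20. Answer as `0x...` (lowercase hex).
0xb73c

+0x20: dc ff ff df ⇒ word 0xdfffffdc (little)
  op=0xdfffffdc>>24=0xdf ⇒ beq (J)
  imm: (w>>0)&0xffffff=0xffffdc (s24→-36) → #-36
  target = base 0xb73c + off 0x20 + 4 + imm -36 = 0xb73c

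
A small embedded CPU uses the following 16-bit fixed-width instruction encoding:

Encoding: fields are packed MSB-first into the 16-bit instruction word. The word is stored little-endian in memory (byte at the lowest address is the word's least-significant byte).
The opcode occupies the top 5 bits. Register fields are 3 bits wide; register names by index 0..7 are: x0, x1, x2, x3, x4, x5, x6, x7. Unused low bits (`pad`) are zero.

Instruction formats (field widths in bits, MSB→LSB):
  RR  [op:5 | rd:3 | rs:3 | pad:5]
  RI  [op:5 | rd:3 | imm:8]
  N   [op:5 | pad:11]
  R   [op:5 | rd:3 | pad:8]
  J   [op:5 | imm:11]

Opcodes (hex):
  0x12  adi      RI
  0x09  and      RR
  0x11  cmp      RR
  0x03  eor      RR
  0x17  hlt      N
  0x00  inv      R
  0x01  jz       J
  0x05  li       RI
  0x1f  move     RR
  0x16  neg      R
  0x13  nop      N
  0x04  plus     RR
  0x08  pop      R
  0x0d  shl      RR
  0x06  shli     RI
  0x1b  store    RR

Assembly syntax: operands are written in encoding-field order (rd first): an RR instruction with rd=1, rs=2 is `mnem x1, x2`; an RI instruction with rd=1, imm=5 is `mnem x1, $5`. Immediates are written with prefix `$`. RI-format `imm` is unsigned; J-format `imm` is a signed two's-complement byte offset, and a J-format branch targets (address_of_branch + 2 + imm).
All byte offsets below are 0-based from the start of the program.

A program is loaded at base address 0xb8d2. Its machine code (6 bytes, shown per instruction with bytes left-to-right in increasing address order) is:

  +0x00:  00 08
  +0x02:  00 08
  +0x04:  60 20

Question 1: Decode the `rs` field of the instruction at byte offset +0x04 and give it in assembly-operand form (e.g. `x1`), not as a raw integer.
x3

off 0x04: read 60 20 as little → 0x2060
  op=0x2060>>11=0x4 ⇒ plus (RR)
  [10:8] rd=0 = x0
  [7:5] rs=3 = x3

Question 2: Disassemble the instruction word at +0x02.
+0x02: 00 08 ⇒ word 0x0800 (little)
  opcode bits[15:11]=0x1: jz/J
  imm: (w>>0)&0x7ff=0x0 → $0

jz $0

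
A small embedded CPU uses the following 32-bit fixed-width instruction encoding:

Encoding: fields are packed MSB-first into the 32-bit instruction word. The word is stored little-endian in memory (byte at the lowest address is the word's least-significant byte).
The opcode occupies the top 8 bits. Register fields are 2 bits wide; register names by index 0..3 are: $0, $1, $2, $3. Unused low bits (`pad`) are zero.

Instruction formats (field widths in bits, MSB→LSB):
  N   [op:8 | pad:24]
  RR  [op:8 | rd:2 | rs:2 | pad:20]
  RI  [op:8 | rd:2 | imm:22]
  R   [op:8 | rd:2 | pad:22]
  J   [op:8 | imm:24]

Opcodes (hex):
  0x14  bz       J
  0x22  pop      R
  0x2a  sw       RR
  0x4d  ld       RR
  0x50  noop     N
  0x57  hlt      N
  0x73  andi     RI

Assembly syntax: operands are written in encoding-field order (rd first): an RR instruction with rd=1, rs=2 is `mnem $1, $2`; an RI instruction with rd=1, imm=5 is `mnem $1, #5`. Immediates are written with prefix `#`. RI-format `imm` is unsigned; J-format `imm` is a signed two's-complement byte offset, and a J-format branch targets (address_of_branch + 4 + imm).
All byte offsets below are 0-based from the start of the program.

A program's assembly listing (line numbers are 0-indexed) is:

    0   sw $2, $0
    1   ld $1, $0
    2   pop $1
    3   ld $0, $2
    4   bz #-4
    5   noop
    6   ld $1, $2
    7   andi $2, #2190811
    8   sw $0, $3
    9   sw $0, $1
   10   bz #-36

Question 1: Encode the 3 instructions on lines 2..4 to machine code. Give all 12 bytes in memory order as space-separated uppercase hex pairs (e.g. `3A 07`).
00 00 40 22 00 00 20 4D FC FF FF 14

line 2 (pop): pack op=0x22:8|rd=1:2|pad=0:22 = 0x22400000; little→ 00 00 40 22
line 3 (ld): pack op=0x4d:8|rd=0:2|rs=2:2|pad=0:20 = 0x4d200000; little→ 00 00 20 4d
line 4 (bz): pack op=0x14:8|imm=-4:24 = 0x14fffffc; little→ fc ff ff 14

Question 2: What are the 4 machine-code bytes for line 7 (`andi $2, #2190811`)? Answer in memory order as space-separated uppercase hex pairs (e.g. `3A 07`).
DB 6D A1 73

7. andi fields op=0x73:8|rd=2:2|imm=2190811:22 → word 73a16ddbh → db 6d a1 73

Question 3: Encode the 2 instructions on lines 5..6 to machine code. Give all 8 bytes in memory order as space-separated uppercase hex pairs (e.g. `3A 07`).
00 00 00 50 00 00 60 4D

L5: noop op=0x50:8|pad=0:24 ⇒ 0x50000000 ⇒ little 00 00 00 50
L6: ld op=0x4d:8|rd=1:2|rs=2:2|pad=0:20 ⇒ 0x4d600000 ⇒ little 00 00 60 4d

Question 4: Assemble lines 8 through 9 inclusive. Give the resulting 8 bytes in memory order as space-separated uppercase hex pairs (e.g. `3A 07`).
8. sw fields op=0x2a:8|rd=0:2|rs=3:2|pad=0:20 → word 2a300000h → 00 00 30 2a
9. sw fields op=0x2a:8|rd=0:2|rs=1:2|pad=0:20 → word 2a100000h → 00 00 10 2a

00 00 30 2A 00 00 10 2A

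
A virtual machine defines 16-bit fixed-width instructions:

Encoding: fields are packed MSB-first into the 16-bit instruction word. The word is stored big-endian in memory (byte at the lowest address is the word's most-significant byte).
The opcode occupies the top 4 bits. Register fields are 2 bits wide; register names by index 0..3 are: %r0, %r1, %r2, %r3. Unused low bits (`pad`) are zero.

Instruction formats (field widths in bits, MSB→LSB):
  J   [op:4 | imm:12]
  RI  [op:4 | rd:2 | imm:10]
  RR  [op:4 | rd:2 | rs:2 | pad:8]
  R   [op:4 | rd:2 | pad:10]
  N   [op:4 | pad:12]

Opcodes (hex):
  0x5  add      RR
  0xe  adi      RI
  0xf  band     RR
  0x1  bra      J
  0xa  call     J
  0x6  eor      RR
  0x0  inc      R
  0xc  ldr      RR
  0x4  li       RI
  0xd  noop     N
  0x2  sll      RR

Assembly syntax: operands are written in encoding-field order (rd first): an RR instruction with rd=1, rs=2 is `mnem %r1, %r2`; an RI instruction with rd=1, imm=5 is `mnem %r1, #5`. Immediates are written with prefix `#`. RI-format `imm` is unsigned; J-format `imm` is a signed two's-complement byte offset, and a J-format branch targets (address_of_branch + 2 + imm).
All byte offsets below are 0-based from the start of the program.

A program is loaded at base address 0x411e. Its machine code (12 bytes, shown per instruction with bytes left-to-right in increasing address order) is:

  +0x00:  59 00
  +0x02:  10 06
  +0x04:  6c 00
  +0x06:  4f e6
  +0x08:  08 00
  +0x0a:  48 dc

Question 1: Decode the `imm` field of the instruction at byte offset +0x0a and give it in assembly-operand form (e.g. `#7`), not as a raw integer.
@+0a  big-endian(48 dc) = 0x48dc
  top 4b → 0x4 → li [RI]
  rd: (w>>10)&0x3=0x2 → %r2
  imm: (w>>0)&0x3ff=0xdc → #220

#220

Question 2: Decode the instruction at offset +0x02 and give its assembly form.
bra #6

@+02  big-endian(10 06) = 0x1006
  top 4b → 0x1 → bra [J]
  [11:0] imm=6 = #6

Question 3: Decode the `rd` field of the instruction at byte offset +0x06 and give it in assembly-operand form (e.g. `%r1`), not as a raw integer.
[06] 4f e6 → 0x4fe6
  top 4b → 0x4 → li [RI]
  rd: (w>>10)&0x3=0x3 → %r3
  imm: (w>>0)&0x3ff=0x3e6 → #998

%r3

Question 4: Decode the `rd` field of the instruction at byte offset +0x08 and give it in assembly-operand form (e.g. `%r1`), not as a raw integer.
off 0x08: read 08 00 as big → 0x0800
  opcode bits[15:12]=0x0: inc/R
  rd@[11:10]=0x2 ⇒ %r2

%r2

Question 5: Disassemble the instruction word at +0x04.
eor %r3, %r0

@+04  big-endian(6c 00) = 0x6c00
  op=0x6c00>>12=0x6 ⇒ eor (RR)
  rd: (w>>10)&0x3=0x3 → %r3
  rs: (w>>8)&0x3=0x0 → %r0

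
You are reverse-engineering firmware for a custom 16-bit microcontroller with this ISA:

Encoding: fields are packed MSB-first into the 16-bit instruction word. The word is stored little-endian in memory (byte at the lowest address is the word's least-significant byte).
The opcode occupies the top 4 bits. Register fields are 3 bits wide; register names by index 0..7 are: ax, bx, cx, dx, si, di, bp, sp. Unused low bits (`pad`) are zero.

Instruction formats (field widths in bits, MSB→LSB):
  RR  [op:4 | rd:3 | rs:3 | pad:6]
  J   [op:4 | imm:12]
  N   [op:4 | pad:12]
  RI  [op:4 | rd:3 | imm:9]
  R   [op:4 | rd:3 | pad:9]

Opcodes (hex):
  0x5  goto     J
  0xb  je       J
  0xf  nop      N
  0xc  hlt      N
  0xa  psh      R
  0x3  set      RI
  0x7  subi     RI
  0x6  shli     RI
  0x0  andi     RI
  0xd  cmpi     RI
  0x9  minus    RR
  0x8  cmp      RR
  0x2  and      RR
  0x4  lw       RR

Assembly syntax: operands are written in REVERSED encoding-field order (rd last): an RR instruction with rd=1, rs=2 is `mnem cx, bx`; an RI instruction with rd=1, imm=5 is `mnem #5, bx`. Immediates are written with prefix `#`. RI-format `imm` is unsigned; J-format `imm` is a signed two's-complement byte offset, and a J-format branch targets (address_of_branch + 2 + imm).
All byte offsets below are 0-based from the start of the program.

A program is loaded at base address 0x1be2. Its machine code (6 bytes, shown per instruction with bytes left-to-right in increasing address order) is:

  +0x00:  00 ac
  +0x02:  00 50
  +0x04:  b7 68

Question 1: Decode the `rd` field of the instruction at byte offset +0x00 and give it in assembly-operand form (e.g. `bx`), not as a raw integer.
@+00  little-endian(00 ac) = 0xac00
  op=0xac00>>12=0xa ⇒ psh (R)
  rd@[11:9]=0x6 ⇒ bp

bp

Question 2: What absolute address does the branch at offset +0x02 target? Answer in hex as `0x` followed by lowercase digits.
0x1be6

[02] 00 50 → 0x5000
  opcode bits[15:12]=0x5: goto/J
  [11:0] imm=0 = #0
  target = base 0x1be2 + off 0x02 + 2 + imm 0 = 0x1be6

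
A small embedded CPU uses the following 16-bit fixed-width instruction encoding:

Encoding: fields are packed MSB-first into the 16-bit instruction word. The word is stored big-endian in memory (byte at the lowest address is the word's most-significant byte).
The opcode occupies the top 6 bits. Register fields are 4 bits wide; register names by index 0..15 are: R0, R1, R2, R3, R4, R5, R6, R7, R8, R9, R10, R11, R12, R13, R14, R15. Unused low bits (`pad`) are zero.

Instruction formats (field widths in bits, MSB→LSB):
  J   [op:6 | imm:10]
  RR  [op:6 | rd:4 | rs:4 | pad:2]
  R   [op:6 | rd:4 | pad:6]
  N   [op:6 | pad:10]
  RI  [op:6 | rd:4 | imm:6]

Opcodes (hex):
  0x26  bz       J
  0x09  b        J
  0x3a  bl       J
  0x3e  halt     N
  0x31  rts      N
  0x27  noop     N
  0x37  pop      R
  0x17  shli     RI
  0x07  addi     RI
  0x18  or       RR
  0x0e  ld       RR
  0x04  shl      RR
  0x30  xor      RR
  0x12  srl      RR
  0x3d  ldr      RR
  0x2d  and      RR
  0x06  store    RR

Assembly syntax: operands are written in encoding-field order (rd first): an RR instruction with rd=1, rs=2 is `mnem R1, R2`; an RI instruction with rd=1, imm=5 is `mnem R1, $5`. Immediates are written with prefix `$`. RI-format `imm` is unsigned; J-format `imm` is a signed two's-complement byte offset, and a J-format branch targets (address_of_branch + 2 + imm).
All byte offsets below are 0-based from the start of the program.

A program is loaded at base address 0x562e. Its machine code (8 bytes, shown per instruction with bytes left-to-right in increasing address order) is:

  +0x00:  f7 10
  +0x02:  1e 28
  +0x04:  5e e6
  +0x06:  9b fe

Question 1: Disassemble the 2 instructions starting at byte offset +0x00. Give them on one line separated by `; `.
@+00  big-endian(f7 10) = 0xf710
  opcode bits[15:10]=0x3d: ldr/RR
  [9:6] rd=12 = R12
  [5:2] rs=4 = R4
@+02  big-endian(1e 28) = 0x1e28
  opcode bits[15:10]=0x7: addi/RI
  [9:6] rd=8 = R8
  [5:0] imm=40 = $40

ldr R12, R4; addi R8, $40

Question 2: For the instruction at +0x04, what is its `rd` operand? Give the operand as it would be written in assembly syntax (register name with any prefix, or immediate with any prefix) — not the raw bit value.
R11

off 0x04: read 5e e6 as big → 0x5ee6
  top 6b → 0x17 → shli [RI]
  [9:6] rd=11 = R11
  [5:0] imm=38 = $38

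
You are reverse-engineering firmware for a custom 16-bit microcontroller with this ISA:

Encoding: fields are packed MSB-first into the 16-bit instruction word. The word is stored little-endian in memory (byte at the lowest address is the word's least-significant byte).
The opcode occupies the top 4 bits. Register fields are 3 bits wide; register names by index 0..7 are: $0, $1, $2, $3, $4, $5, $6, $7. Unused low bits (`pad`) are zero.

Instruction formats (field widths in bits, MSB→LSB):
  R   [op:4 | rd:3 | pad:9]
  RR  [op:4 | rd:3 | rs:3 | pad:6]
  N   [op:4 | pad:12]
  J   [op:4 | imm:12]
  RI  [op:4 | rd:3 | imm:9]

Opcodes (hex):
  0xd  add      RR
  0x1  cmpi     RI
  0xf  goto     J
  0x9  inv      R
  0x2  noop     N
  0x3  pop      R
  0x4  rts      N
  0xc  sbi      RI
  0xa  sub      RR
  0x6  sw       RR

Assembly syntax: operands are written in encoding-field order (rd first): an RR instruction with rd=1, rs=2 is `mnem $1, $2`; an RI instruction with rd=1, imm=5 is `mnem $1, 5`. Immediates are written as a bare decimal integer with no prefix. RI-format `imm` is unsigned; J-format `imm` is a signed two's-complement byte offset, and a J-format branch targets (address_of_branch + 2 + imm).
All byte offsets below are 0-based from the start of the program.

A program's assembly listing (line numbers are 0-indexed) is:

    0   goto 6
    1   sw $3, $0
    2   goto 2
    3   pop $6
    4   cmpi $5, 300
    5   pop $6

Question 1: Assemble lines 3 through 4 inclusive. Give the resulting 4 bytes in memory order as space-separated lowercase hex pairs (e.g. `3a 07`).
L3: pop op=0x3:4|rd=6:3|pad=0:9 ⇒ 0x3c00 ⇒ little 00 3c
L4: cmpi op=0x1:4|rd=5:3|imm=300:9 ⇒ 0x1b2c ⇒ little 2c 1b

00 3c 2c 1b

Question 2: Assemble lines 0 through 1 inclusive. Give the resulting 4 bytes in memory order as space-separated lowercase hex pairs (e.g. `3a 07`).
06 f0 00 66

0. goto fields op=0xf:4|imm=6:12 → word f006h → 06 f0
1. sw fields op=0x6:4|rd=3:3|rs=0:3|pad=0:6 → word 6600h → 00 66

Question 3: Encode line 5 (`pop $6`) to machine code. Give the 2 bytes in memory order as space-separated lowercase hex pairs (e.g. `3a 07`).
00 3c

line 5 (pop): pack op=0x3:4|rd=6:3|pad=0:9 = 0x3c00; little→ 00 3c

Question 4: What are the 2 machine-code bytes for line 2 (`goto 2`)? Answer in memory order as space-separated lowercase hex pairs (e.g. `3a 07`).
02 f0

2. goto fields op=0xf:4|imm=2:12 → word f002h → 02 f0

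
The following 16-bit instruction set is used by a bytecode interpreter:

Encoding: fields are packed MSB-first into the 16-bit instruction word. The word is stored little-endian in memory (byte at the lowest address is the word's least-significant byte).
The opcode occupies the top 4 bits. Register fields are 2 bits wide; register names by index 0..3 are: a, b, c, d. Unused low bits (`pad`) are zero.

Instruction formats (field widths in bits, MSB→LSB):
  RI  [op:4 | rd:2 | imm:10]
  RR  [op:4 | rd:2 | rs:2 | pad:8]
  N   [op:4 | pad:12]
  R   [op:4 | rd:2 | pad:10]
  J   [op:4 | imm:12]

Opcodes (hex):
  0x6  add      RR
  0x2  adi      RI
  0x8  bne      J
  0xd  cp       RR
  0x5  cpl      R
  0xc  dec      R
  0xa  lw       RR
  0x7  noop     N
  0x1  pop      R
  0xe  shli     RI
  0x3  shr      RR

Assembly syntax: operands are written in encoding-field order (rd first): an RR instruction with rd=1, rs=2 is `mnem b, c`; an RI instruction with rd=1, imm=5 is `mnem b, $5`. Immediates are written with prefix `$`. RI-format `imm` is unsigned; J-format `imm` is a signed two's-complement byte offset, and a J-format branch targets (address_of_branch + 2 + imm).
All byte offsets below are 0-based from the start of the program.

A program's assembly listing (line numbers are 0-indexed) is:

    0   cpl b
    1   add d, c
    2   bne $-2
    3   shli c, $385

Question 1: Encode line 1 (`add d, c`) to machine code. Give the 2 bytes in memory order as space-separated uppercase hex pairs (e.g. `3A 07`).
line 1 (add): pack op=0x6:4|rd=3:2|rs=2:2|pad=0:8 = 0x6e00; little→ 00 6e

00 6E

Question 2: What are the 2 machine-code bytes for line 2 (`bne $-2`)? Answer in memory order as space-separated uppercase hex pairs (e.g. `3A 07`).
line 2 (bne): pack op=0x8:4|imm=-2:12 = 0x8ffe; little→ fe 8f

FE 8F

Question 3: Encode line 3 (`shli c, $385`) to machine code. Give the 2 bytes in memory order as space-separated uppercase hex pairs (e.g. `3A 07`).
line 3 (shli): pack op=0xe:4|rd=2:2|imm=385:10 = 0xe981; little→ 81 e9

81 E9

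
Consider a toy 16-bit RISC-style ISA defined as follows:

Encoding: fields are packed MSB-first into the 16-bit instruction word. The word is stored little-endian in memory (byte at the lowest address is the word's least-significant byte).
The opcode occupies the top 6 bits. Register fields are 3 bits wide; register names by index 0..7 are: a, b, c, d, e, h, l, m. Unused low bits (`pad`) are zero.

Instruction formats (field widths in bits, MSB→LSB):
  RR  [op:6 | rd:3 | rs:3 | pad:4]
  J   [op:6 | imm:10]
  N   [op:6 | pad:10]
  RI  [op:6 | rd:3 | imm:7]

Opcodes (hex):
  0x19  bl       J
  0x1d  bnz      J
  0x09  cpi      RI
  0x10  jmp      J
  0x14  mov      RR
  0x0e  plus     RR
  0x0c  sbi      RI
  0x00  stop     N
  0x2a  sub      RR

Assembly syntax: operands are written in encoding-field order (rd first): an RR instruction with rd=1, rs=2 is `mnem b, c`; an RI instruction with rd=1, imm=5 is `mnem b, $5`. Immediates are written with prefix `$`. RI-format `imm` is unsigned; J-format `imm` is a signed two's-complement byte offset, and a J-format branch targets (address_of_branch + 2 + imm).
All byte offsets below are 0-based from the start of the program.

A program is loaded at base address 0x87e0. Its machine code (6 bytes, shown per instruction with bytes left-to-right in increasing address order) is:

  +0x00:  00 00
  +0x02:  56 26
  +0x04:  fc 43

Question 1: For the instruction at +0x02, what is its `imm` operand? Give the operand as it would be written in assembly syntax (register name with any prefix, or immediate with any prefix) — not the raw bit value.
+0x02: 56 26 ⇒ word 0x2656 (little)
  opcode bits[15:10]=0x9: cpi/RI
  rd@[9:7]=0x4 ⇒ e
  imm@[6:0]=0x56 ⇒ $86

$86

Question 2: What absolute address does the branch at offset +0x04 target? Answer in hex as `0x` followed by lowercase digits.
0x87e2

+0x04: fc 43 ⇒ word 0x43fc (little)
  op=0x43fc>>10=0x10 ⇒ jmp (J)
  [9:0] imm=1020 (s10→-4) = $-4
  target = base 0x87e0 + off 0x04 + 2 + imm -4 = 0x87e2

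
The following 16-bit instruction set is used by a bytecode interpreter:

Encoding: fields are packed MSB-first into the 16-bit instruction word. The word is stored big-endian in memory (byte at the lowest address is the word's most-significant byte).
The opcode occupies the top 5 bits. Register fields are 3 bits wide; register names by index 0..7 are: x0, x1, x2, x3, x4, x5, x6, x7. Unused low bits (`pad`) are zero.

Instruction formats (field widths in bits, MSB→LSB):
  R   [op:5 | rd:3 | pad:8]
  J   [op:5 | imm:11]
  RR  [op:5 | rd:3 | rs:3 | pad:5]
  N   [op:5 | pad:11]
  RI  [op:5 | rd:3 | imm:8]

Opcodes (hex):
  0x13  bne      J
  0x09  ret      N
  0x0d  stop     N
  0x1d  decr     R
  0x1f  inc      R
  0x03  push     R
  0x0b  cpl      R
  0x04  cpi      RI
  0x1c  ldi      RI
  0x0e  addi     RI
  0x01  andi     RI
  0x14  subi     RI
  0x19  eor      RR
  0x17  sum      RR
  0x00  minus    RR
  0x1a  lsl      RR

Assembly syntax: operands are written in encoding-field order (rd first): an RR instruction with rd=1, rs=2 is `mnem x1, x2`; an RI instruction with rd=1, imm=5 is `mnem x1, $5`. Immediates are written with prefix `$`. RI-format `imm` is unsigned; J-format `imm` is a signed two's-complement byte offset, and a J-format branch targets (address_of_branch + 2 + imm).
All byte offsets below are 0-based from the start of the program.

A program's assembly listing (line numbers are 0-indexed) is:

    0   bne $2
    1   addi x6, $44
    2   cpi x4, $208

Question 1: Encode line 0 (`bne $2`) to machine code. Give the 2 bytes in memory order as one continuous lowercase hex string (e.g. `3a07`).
9802

line 0 (bne): pack op=0x13:5|imm=2:11 = 0x9802; big→ 98 02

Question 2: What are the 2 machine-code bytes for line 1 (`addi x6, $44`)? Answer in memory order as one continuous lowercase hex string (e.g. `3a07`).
1. addi fields op=0xe:5|rd=6:3|imm=44:8 → word 762ch → 76 2c

762c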